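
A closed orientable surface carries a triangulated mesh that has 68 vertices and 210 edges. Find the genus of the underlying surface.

Every face is a triangle and each edge borders two faces, so 3F = 2·210, giving F = 140.
χ = V − E + F = 68 − 210 + 140 = -2.
For a closed orientable surface χ = 2 − 2g, so g = (2 − (-2))/2 = 2.

2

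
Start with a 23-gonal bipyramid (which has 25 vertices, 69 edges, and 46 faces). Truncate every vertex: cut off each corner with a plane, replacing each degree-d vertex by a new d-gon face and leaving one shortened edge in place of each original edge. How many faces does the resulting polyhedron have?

71

Truncation replaces each original edge-end by a new vertex, so V′ = 2E = 138.
Each original edge survives, and each old vertex of degree d contributes d new edges; summing degrees gives Σd = 2E, so E′ = E + 2E = 3E = 207.
Each original face survives and each original vertex becomes one new face: F′ = F + V = 71.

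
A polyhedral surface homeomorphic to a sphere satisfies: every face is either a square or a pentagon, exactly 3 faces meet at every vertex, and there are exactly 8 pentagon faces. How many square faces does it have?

2

Let x be the number of squares; then F = 8 + x.
Edge–face incidences: 2E = 5·8 + 4·x = 40 + 4x.
Every vertex has degree 3, so 3V = 2E.
Euler: V − E + F = 2 ⇒ (2E)/3 − E + (8 + x) = 2.
Multiply by 6: 2·(2E) − 3·(2E) + 6·(8 + x) = 12, i.e. 48 + 6x − (40 + 4x) = 12.
Collecting terms: 2x + 8 = 12, so 2x = 4, so x = 2.
Then 2E = 40 + 4·2 = 48, so E = 24, V = 2E/3 = 16, F = 8 + 2 = 10.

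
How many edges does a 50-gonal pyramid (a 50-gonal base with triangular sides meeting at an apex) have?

A pyramid on an n-gon base has one n-gon and n triangles: V = 50 + 1 = 51, E = 2·50 = 100, F = 50 + 1 = 51.
Check: V − E + F = 51 − 100 + 51 = 2.

100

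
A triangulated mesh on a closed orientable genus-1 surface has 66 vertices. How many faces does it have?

132

χ = 2 − 2·1 = 0, and every face is a triangle so 3F = 2E.
V − E + F = 0 with E = 3F/2 gives 66 − (3/2 − 1)·F = 0, so F = 132 and E = 198.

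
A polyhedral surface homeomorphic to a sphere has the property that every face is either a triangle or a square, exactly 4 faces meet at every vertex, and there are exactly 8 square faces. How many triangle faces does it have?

8

Let x be the number of triangles; then F = 8 + x.
Edge–face incidences: 2E = 4·8 + 3·x = 32 + 3x.
Every vertex has degree 4, so 4V = 2E.
Euler: V − E + F = 2 ⇒ (2E)/4 − E + (8 + x) = 2.
Multiply by 8: 2·(2E) − 4·(2E) + 8·(8 + x) = 16, i.e. 64 + 8x − 2·(32 + 3x) = 16.
Collecting terms: 2x = 16, so x = 8.
Then 2E = 32 + 3·8 = 56, so E = 28, V = 2E/4 = 14, F = 8 + 8 = 16.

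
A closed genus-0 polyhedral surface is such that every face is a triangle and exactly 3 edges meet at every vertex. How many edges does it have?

Each face has 3 edges and each edge borders two faces, so 2E = 3F.
Each vertex has degree 3, so 3V = 2E and hence V = 3F/3.
Euler: V − E + F = 2 ⇒ (3F/3) − (3F/2) + F = 2.
Multiply by 6: (6 − 9 + 6)F = 12, i.e. 3F = 12.
So F = 4, E = 3·4/2 = 6, V = 3·4/3 = 4.

6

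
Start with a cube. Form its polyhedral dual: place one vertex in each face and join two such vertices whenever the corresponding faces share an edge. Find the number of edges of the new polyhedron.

The base solid has V = 8, E = 12, F = 6.
The dual swaps V and F and preserves E: V′ = F = 6, E′ = E = 12, F′ = V = 8.

12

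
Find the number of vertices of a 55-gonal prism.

A prism on an n-gon has two n-gon bases and n rectangular sides: V = 2·55 = 110, E = 3·55 = 165, F = 55 + 2 = 57.

110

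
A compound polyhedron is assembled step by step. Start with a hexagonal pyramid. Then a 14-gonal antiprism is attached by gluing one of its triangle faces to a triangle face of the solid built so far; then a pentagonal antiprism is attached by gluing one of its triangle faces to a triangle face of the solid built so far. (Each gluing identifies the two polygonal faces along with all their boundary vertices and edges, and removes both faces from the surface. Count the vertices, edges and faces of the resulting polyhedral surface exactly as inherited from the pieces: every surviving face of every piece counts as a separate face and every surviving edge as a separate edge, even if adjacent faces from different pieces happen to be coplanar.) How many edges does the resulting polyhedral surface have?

82

A hexagonal pyramid: V=7, E=12, F=7.
Attach a 14-gonal antiprism (V=28, E=56, F=30) along a 3-gon: merge 3 vertices and 3 edges, delete both glued faces → V=32, E=65, F=35.
Attach a pentagonal antiprism (V=10, E=20, F=12) along a 3-gon: merge 3 vertices and 3 edges, delete both glued faces → V=39, E=82, F=45.
Check: V − E + F = 39 − 82 + 45 = 2.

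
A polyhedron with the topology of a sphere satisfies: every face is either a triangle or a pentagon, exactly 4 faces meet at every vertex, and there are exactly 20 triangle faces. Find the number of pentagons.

Let x be the number of pentagons; then F = 20 + x.
Edge–face incidences: 2E = 3·20 + 5·x = 60 + 5x.
Every vertex has degree 4, so 4V = 2E.
Euler: V − E + F = 2 ⇒ (2E)/4 − E + (20 + x) = 2.
Multiply by 8: 2·(2E) − 4·(2E) + 8·(20 + x) = 16, i.e. 160 + 8x − 2·(60 + 5x) = 16.
Collecting terms: −2x + 40 = 16, so −2x = −24, so x = 12.
Then 2E = 60 + 5·12 = 120, so E = 60, V = 2E/4 = 30, F = 20 + 12 = 32.

12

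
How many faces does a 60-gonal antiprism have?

122

An antiprism on an n-gon has two n-gon caps and 2n triangles: V = 2·60 = 120, E = 4·60 = 240, F = 2·60 + 2 = 122.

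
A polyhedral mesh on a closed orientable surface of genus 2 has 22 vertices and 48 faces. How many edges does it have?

For a closed orientable surface of genus 2, χ = 2 − 2·2 = -2.
E = V + F − (-2) = 22 + 48 − (-2) = 72.

72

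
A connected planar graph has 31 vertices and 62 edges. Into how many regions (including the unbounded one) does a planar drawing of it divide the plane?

33

Euler's formula for a connected plane graph: V − E + F = 2, so F = 2 − 31 + 62 = 33.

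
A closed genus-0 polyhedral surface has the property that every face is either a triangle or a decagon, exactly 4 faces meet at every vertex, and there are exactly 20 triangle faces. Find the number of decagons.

Let x be the number of decagons; then F = 20 + x.
Edge–face incidences: 2E = 3·20 + 10·x = 60 + 10x.
Every vertex has degree 4, so 4V = 2E.
Euler: V − E + F = 2 ⇒ (2E)/4 − E + (20 + x) = 2.
Multiply by 8: 2·(2E) − 4·(2E) + 8·(20 + x) = 16, i.e. 160 + 8x − 2·(60 + 10x) = 16.
Collecting terms: −12x + 40 = 16, so −12x = −24, so x = 2.
Then 2E = 60 + 10·2 = 80, so E = 40, V = 2E/4 = 20, F = 20 + 2 = 22.

2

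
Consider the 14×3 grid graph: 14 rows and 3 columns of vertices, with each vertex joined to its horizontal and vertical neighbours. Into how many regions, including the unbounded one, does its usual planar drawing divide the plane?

The grid has V = 14·3 = 42 vertices and E = 14·2 + 3·13 = 67 edges.
F = 2 − V + E = 2 − 42 + 67 = 27.

27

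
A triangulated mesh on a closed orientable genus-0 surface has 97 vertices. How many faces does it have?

χ = 2 − 2·0 = 2, and every face is a triangle so 3F = 2E.
V − E + F = 2 with E = 3F/2 gives 97 − (3/2 − 1)·F = 2, so F = 190 and E = 285.

190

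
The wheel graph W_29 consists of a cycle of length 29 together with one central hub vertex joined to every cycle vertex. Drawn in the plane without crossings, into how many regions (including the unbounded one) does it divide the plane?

W_29 has V = 29 + 1 = 30 vertices and E = 2·29 = 58 edges.
By Euler's formula F = 2 − V + E = 2 − 30 + 58 = 30.

30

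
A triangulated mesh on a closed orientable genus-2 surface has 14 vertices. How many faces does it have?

χ = 2 − 2·2 = -2, and every face is a triangle so 3F = 2E.
V − E + F = -2 with E = 3F/2 gives 14 − (3/2 − 1)·F = -2, so F = 32 and E = 48.

32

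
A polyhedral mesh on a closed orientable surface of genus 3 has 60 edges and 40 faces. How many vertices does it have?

16

For a closed orientable surface of genus 3, χ = 2 − 2·3 = -4.
V = -4 + E − F = -4 + 60 − 40 = 16.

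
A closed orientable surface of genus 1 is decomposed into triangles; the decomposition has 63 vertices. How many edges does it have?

189

χ = 2 − 2·1 = 0, and every face is a triangle so 3F = 2E.
V − E + F = 0 with E = 3F/2 gives 63 − (3/2 − 1)·F = 0, so F = 126 and E = 189.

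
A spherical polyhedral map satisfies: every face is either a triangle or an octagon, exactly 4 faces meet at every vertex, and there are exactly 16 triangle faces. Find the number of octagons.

Let x be the number of octagons; then F = 16 + x.
Edge–face incidences: 2E = 3·16 + 8·x = 48 + 8x.
Every vertex has degree 4, so 4V = 2E.
Euler: V − E + F = 2 ⇒ (2E)/4 − E + (16 + x) = 2.
Multiply by 8: 2·(2E) − 4·(2E) + 8·(16 + x) = 16, i.e. 128 + 8x − 2·(48 + 8x) = 16.
Collecting terms: −8x + 32 = 16, so −8x = −16, so x = 2.
Then 2E = 48 + 8·2 = 64, so E = 32, V = 2E/4 = 16, F = 16 + 2 = 18.

2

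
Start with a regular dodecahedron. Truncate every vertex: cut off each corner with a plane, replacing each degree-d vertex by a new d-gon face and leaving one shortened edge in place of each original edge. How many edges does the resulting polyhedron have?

90

The base solid has V = 20, E = 30, F = 12.
Truncation replaces each original edge-end by a new vertex, so V′ = 2E = 60.
Each original edge survives, and each old vertex of degree d contributes d new edges; summing degrees gives Σd = 2E, so E′ = E + 2E = 3E = 90.
Each original face survives and each original vertex becomes one new face: F′ = F + V = 32.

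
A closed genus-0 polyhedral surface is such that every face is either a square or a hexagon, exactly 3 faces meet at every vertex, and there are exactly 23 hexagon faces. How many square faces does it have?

Let x be the number of squares; then F = 23 + x.
Edge–face incidences: 2E = 6·23 + 4·x = 138 + 4x.
Every vertex has degree 3, so 3V = 2E.
Euler: V − E + F = 2 ⇒ (2E)/3 − E + (23 + x) = 2.
Multiply by 6: 2·(2E) − 3·(2E) + 6·(23 + x) = 12, i.e. 138 + 6x − (138 + 4x) = 12.
Collecting terms: 2x = 12, so x = 6.
Then 2E = 138 + 4·6 = 162, so E = 81, V = 2E/3 = 54, F = 23 + 6 = 29.

6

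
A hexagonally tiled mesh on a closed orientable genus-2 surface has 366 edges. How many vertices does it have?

χ = 2 − 2·2 = -2, and every face is a hexagon so 6F = 2E.
F = 2E/6 = 122. Then V = -2 + E − F = -2 + 366 − 122 = 242.

242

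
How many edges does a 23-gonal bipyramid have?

A bipyramid over an n-gon has 2n triangular faces and n + 2 vertices: V = 23 + 2 = 25, E = 3·23 = 69, F = 2·23 = 46.

69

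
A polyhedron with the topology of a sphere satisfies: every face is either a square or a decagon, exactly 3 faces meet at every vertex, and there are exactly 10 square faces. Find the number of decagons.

Let x be the number of decagons; then F = 10 + x.
Edge–face incidences: 2E = 4·10 + 10·x = 40 + 10x.
Every vertex has degree 3, so 3V = 2E.
Euler: V − E + F = 2 ⇒ (2E)/3 − E + (10 + x) = 2.
Multiply by 6: 2·(2E) − 3·(2E) + 6·(10 + x) = 12, i.e. 60 + 6x − (40 + 10x) = 12.
Collecting terms: −4x + 20 = 12, so −4x = −8, so x = 2.
Then 2E = 40 + 10·2 = 60, so E = 30, V = 2E/3 = 20, F = 10 + 2 = 12.

2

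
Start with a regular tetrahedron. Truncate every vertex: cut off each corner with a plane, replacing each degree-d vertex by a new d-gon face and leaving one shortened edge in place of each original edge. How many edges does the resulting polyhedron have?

18

The base solid has V = 4, E = 6, F = 4.
Truncation replaces each original edge-end by a new vertex, so V′ = 2E = 12.
Each original edge survives, and each old vertex of degree d contributes d new edges; summing degrees gives Σd = 2E, so E′ = E + 2E = 3E = 18.
Each original face survives and each original vertex becomes one new face: F′ = F + V = 8.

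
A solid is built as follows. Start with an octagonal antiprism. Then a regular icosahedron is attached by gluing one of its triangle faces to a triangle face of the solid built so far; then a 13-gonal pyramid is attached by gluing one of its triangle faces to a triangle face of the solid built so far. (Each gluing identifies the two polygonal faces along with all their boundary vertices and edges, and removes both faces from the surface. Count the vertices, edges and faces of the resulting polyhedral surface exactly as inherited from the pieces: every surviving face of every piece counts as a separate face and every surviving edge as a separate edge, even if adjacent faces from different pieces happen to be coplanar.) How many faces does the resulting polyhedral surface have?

48

An octagonal antiprism: V=16, E=32, F=18.
Attach a regular icosahedron (V=12, E=30, F=20) along a 3-gon: merge 3 vertices and 3 edges, delete both glued faces → V=25, E=59, F=36.
Attach a 13-gonal pyramid (V=14, E=26, F=14) along a 3-gon: merge 3 vertices and 3 edges, delete both glued faces → V=36, E=82, F=48.
Check: V − E + F = 36 − 82 + 48 = 2.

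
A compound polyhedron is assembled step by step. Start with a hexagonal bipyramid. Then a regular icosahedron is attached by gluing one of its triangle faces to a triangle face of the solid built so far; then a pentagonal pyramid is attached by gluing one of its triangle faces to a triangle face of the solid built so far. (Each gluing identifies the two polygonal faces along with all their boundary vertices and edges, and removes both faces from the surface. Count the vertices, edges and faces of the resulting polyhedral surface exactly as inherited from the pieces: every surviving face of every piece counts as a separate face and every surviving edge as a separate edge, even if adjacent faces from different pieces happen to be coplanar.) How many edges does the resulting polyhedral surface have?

A hexagonal bipyramid: V=8, E=18, F=12.
Attach a regular icosahedron (V=12, E=30, F=20) along a 3-gon: merge 3 vertices and 3 edges, delete both glued faces → V=17, E=45, F=30.
Attach a pentagonal pyramid (V=6, E=10, F=6) along a 3-gon: merge 3 vertices and 3 edges, delete both glued faces → V=20, E=52, F=34.
Check: V − E + F = 20 − 52 + 34 = 2.

52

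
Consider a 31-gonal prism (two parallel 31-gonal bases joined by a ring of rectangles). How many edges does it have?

A prism on an n-gon has two n-gon bases and n rectangular sides: V = 2·31 = 62, E = 3·31 = 93, F = 31 + 2 = 33.

93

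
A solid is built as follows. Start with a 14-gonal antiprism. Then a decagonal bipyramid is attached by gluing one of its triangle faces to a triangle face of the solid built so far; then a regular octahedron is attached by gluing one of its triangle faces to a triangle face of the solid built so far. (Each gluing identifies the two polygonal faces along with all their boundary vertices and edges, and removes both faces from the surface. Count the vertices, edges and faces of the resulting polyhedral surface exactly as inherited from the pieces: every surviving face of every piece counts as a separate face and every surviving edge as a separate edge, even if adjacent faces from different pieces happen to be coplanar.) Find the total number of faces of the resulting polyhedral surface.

A 14-gonal antiprism: V=28, E=56, F=30.
Attach a decagonal bipyramid (V=12, E=30, F=20) along a 3-gon: merge 3 vertices and 3 edges, delete both glued faces → V=37, E=83, F=48.
Attach a regular octahedron (V=6, E=12, F=8) along a 3-gon: merge 3 vertices and 3 edges, delete both glued faces → V=40, E=92, F=54.
Check: V − E + F = 40 − 92 + 54 = 2.

54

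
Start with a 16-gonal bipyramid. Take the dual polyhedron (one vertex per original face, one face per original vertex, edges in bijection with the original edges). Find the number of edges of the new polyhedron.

The base solid has V = 18, E = 48, F = 32.
The dual swaps V and F and preserves E: V′ = F = 32, E′ = E = 48, F′ = V = 18.

48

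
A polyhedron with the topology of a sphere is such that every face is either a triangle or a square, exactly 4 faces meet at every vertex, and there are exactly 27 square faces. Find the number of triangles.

Let x be the number of triangles; then F = 27 + x.
Edge–face incidences: 2E = 4·27 + 3·x = 108 + 3x.
Every vertex has degree 4, so 4V = 2E.
Euler: V − E + F = 2 ⇒ (2E)/4 − E + (27 + x) = 2.
Multiply by 8: 2·(2E) − 4·(2E) + 8·(27 + x) = 16, i.e. 216 + 8x − 2·(108 + 3x) = 16.
Collecting terms: 2x = 16, so x = 8.
Then 2E = 108 + 3·8 = 132, so E = 66, V = 2E/4 = 33, F = 27 + 8 = 35.

8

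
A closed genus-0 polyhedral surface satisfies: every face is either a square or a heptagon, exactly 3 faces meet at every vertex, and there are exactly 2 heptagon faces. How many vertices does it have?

14

Let x be the number of squares; then F = 2 + x.
Edge–face incidences: 2E = 7·2 + 4·x = 14 + 4x.
Every vertex has degree 3, so 3V = 2E.
Euler: V − E + F = 2 ⇒ (2E)/3 − E + (2 + x) = 2.
Multiply by 6: 2·(2E) − 3·(2E) + 6·(2 + x) = 12, i.e. 12 + 6x − (14 + 4x) = 12.
Collecting terms: 2x − 2 = 12, so 2x = 14, so x = 7.
Then 2E = 14 + 4·7 = 42, so E = 21, V = 2E/3 = 14, F = 2 + 7 = 9.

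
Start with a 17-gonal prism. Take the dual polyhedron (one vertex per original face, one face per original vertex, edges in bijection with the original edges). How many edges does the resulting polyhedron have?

51

The base solid has V = 34, E = 51, F = 19.
The dual swaps V and F and preserves E: V′ = F = 19, E′ = E = 51, F′ = V = 34.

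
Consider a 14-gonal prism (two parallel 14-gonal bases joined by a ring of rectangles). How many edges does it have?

A prism on an n-gon has two n-gon bases and n rectangular sides: V = 2·14 = 28, E = 3·14 = 42, F = 14 + 2 = 16.

42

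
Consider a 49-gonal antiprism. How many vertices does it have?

98

An antiprism on an n-gon has two n-gon caps and 2n triangles: V = 2·49 = 98, E = 4·49 = 196, F = 2·49 + 2 = 100.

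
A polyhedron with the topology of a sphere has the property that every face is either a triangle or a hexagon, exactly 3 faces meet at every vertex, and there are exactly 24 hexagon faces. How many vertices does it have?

Let x be the number of triangles; then F = 24 + x.
Edge–face incidences: 2E = 6·24 + 3·x = 144 + 3x.
Every vertex has degree 3, so 3V = 2E.
Euler: V − E + F = 2 ⇒ (2E)/3 − E + (24 + x) = 2.
Multiply by 6: 2·(2E) − 3·(2E) + 6·(24 + x) = 12, i.e. 144 + 6x − (144 + 3x) = 12.
Collecting terms: 3x = 12, so x = 4.
Then 2E = 144 + 3·4 = 156, so E = 78, V = 2E/3 = 52, F = 24 + 4 = 28.

52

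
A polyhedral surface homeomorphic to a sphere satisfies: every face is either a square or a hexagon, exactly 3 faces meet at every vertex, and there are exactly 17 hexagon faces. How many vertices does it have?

Let x be the number of squares; then F = 17 + x.
Edge–face incidences: 2E = 6·17 + 4·x = 102 + 4x.
Every vertex has degree 3, so 3V = 2E.
Euler: V − E + F = 2 ⇒ (2E)/3 − E + (17 + x) = 2.
Multiply by 6: 2·(2E) − 3·(2E) + 6·(17 + x) = 12, i.e. 102 + 6x − (102 + 4x) = 12.
Collecting terms: 2x = 12, so x = 6.
Then 2E = 102 + 4·6 = 126, so E = 63, V = 2E/3 = 42, F = 17 + 6 = 23.

42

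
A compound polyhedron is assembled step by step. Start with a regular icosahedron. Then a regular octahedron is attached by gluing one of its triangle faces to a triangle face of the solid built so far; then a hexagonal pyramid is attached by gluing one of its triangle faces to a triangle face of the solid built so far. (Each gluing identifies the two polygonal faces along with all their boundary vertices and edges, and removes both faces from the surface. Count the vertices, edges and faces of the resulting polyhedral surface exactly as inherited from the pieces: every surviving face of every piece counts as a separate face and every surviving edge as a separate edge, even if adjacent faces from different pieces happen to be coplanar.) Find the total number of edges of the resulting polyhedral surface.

48

A regular icosahedron: V=12, E=30, F=20.
Attach a regular octahedron (V=6, E=12, F=8) along a 3-gon: merge 3 vertices and 3 edges, delete both glued faces → V=15, E=39, F=26.
Attach a hexagonal pyramid (V=7, E=12, F=7) along a 3-gon: merge 3 vertices and 3 edges, delete both glued faces → V=19, E=48, F=31.
Check: V − E + F = 19 − 48 + 31 = 2.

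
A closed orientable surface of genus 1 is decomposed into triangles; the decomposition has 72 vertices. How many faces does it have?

144

χ = 2 − 2·1 = 0, and every face is a triangle so 3F = 2E.
V − E + F = 0 with E = 3F/2 gives 72 − (3/2 − 1)·F = 0, so F = 144 and E = 216.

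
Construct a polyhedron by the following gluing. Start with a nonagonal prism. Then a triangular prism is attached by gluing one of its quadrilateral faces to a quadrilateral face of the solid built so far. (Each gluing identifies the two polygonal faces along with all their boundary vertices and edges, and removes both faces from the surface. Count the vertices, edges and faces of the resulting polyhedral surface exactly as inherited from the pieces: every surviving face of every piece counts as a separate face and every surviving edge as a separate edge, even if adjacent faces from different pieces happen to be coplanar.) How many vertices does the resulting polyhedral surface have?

20

A nonagonal prism: V=18, E=27, F=11.
Attach a triangular prism (V=6, E=9, F=5) along a 4-gon: merge 4 vertices and 4 edges, delete both glued faces → V=20, E=32, F=14.
Check: V − E + F = 20 − 32 + 14 = 2.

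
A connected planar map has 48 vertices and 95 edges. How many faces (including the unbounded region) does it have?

49

Euler's formula for a connected plane graph: V − E + F = 2, so F = 2 − 48 + 95 = 49.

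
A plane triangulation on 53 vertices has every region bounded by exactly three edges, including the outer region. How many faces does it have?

102

In a plane triangulation 3F = 2E and V − E + F = 2, so F = 2V − 4 = 2·53 − 4 = 102.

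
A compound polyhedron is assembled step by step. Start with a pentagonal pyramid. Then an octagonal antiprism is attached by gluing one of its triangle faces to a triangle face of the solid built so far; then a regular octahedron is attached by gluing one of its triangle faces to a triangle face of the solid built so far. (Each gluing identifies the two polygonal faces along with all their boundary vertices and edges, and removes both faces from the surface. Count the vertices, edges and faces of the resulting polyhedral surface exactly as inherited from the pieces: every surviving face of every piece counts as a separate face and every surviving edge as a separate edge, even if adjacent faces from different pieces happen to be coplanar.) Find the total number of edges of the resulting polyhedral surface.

A pentagonal pyramid: V=6, E=10, F=6.
Attach an octagonal antiprism (V=16, E=32, F=18) along a 3-gon: merge 3 vertices and 3 edges, delete both glued faces → V=19, E=39, F=22.
Attach a regular octahedron (V=6, E=12, F=8) along a 3-gon: merge 3 vertices and 3 edges, delete both glued faces → V=22, E=48, F=28.
Check: V − E + F = 22 − 48 + 28 = 2.

48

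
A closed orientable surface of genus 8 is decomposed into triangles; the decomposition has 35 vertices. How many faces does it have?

χ = 2 − 2·8 = -14, and every face is a triangle so 3F = 2E.
V − E + F = -14 with E = 3F/2 gives 35 − (3/2 − 1)·F = -14, so F = 98 and E = 147.

98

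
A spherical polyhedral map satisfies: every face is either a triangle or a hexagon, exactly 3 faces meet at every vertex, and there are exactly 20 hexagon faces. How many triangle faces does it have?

Let x be the number of triangles; then F = 20 + x.
Edge–face incidences: 2E = 6·20 + 3·x = 120 + 3x.
Every vertex has degree 3, so 3V = 2E.
Euler: V − E + F = 2 ⇒ (2E)/3 − E + (20 + x) = 2.
Multiply by 6: 2·(2E) − 3·(2E) + 6·(20 + x) = 12, i.e. 120 + 6x − (120 + 3x) = 12.
Collecting terms: 3x = 12, so x = 4.
Then 2E = 120 + 3·4 = 132, so E = 66, V = 2E/3 = 44, F = 20 + 4 = 24.

4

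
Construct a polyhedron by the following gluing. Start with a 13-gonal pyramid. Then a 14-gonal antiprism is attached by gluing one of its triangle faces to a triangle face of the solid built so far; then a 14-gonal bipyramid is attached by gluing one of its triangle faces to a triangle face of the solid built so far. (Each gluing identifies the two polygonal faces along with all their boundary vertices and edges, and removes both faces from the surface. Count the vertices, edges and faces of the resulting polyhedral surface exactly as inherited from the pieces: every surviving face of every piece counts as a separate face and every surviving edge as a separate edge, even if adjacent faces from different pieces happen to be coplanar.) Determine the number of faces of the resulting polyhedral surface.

A 13-gonal pyramid: V=14, E=26, F=14.
Attach a 14-gonal antiprism (V=28, E=56, F=30) along a 3-gon: merge 3 vertices and 3 edges, delete both glued faces → V=39, E=79, F=42.
Attach a 14-gonal bipyramid (V=16, E=42, F=28) along a 3-gon: merge 3 vertices and 3 edges, delete both glued faces → V=52, E=118, F=68.
Check: V − E + F = 52 − 118 + 68 = 2.

68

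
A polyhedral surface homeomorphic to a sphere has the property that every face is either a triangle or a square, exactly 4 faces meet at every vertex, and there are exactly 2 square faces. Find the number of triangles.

8

Let x be the number of triangles; then F = 2 + x.
Edge–face incidences: 2E = 4·2 + 3·x = 8 + 3x.
Every vertex has degree 4, so 4V = 2E.
Euler: V − E + F = 2 ⇒ (2E)/4 − E + (2 + x) = 2.
Multiply by 8: 2·(2E) − 4·(2E) + 8·(2 + x) = 16, i.e. 16 + 8x − 2·(8 + 3x) = 16.
Collecting terms: 2x = 16, so x = 8.
Then 2E = 8 + 3·8 = 32, so E = 16, V = 2E/4 = 8, F = 2 + 8 = 10.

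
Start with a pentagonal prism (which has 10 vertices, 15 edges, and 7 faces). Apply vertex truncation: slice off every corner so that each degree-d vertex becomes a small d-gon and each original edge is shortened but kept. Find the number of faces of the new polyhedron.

Truncation replaces each original edge-end by a new vertex, so V′ = 2E = 30.
Each original edge survives, and each old vertex of degree d contributes d new edges; summing degrees gives Σd = 2E, so E′ = E + 2E = 3E = 45.
Each original face survives and each original vertex becomes one new face: F′ = F + V = 17.

17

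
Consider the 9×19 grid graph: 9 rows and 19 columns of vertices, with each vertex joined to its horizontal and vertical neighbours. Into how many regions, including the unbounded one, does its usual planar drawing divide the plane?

The grid has V = 9·19 = 171 vertices and E = 9·18 + 19·8 = 314 edges.
F = 2 − V + E = 2 − 171 + 314 = 145.

145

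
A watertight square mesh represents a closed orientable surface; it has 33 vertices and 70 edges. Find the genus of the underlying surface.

2

Every face is a square and each edge borders two faces, so 4F = 2·70, giving F = 35.
χ = V − E + F = 33 − 70 + 35 = -2.
For a closed orientable surface χ = 2 − 2g, so g = (2 − (-2))/2 = 2.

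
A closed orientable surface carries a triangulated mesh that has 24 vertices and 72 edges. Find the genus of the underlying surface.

Every face is a triangle and each edge borders two faces, so 3F = 2·72, giving F = 48.
χ = V − E + F = 24 − 72 + 48 = 0.
For a closed orientable surface χ = 2 − 2g, so g = (2 − (0))/2 = 1.

1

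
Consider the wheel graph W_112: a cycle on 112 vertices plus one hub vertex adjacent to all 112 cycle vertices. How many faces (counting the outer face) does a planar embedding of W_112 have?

W_112 has V = 112 + 1 = 113 vertices and E = 2·112 = 224 edges.
By Euler's formula F = 2 − V + E = 2 − 113 + 224 = 113.

113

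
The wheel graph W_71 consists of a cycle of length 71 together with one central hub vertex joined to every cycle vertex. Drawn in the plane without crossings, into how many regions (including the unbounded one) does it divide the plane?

72

W_71 has V = 71 + 1 = 72 vertices and E = 2·71 = 142 edges.
By Euler's formula F = 2 − V + E = 2 − 72 + 142 = 72.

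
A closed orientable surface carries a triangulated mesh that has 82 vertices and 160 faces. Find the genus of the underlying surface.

Every face is a triangle, so 2E = 3·160 = 480, giving E = 240.
χ = V − E + F = 82 − 240 + 160 = 2.
For a closed orientable surface χ = 2 − 2g, so g = (2 − (2))/2 = 0.

0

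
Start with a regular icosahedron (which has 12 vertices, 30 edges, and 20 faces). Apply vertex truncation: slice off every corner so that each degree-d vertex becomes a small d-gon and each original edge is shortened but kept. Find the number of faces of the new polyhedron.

Truncation replaces each original edge-end by a new vertex, so V′ = 2E = 60.
Each original edge survives, and each old vertex of degree d contributes d new edges; summing degrees gives Σd = 2E, so E′ = E + 2E = 3E = 90.
Each original face survives and each original vertex becomes one new face: F′ = F + V = 32.

32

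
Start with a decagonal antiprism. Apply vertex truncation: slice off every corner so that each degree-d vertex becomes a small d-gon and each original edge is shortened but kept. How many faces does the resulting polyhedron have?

The base solid has V = 20, E = 40, F = 22.
Truncation replaces each original edge-end by a new vertex, so V′ = 2E = 80.
Each original edge survives, and each old vertex of degree d contributes d new edges; summing degrees gives Σd = 2E, so E′ = E + 2E = 3E = 120.
Each original face survives and each original vertex becomes one new face: F′ = F + V = 42.

42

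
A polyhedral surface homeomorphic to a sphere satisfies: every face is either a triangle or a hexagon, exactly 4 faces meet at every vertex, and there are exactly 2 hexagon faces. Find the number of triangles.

Let x be the number of triangles; then F = 2 + x.
Edge–face incidences: 2E = 6·2 + 3·x = 12 + 3x.
Every vertex has degree 4, so 4V = 2E.
Euler: V − E + F = 2 ⇒ (2E)/4 − E + (2 + x) = 2.
Multiply by 8: 2·(2E) − 4·(2E) + 8·(2 + x) = 16, i.e. 16 + 8x − 2·(12 + 3x) = 16.
Collecting terms: 2x − 8 = 16, so 2x = 24, so x = 12.
Then 2E = 12 + 3·12 = 48, so E = 24, V = 2E/4 = 12, F = 2 + 12 = 14.

12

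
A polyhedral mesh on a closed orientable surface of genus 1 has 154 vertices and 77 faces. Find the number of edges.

231

For a closed orientable surface of genus 1, χ = 2 − 2·1 = 0.
E = V + F − (0) = 154 + 77 − (0) = 231.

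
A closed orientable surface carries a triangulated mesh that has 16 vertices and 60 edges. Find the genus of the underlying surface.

3

Every face is a triangle and each edge borders two faces, so 3F = 2·60, giving F = 40.
χ = V − E + F = 16 − 60 + 40 = -4.
For a closed orientable surface χ = 2 − 2g, so g = (2 − (-4))/2 = 3.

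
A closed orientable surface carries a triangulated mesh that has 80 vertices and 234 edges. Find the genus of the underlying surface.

0

Every face is a triangle and each edge borders two faces, so 3F = 2·234, giving F = 156.
χ = V − E + F = 80 − 234 + 156 = 2.
For a closed orientable surface χ = 2 − 2g, so g = (2 − (2))/2 = 0.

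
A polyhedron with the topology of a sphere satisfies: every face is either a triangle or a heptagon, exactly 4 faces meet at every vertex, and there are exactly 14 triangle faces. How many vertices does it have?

Let x be the number of heptagons; then F = 14 + x.
Edge–face incidences: 2E = 3·14 + 7·x = 42 + 7x.
Every vertex has degree 4, so 4V = 2E.
Euler: V − E + F = 2 ⇒ (2E)/4 − E + (14 + x) = 2.
Multiply by 8: 2·(2E) − 4·(2E) + 8·(14 + x) = 16, i.e. 112 + 8x − 2·(42 + 7x) = 16.
Collecting terms: −6x + 28 = 16, so −6x = −12, so x = 2.
Then 2E = 42 + 7·2 = 56, so E = 28, V = 2E/4 = 14, F = 14 + 2 = 16.

14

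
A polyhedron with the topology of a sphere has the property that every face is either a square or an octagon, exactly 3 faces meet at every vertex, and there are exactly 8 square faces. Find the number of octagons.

Let x be the number of octagons; then F = 8 + x.
Edge–face incidences: 2E = 4·8 + 8·x = 32 + 8x.
Every vertex has degree 3, so 3V = 2E.
Euler: V − E + F = 2 ⇒ (2E)/3 − E + (8 + x) = 2.
Multiply by 6: 2·(2E) − 3·(2E) + 6·(8 + x) = 12, i.e. 48 + 6x − (32 + 8x) = 12.
Collecting terms: −2x + 16 = 12, so −2x = −4, so x = 2.
Then 2E = 32 + 8·2 = 48, so E = 24, V = 2E/3 = 16, F = 8 + 2 = 10.

2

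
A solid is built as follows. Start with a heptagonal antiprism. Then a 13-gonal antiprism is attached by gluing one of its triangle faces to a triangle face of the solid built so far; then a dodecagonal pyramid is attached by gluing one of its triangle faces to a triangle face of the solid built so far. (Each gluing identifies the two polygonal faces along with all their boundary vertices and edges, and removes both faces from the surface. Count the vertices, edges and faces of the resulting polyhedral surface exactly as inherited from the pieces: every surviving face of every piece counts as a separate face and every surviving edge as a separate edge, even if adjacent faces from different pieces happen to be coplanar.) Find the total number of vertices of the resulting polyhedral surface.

47

A heptagonal antiprism: V=14, E=28, F=16.
Attach a 13-gonal antiprism (V=26, E=52, F=28) along a 3-gon: merge 3 vertices and 3 edges, delete both glued faces → V=37, E=77, F=42.
Attach a dodecagonal pyramid (V=13, E=24, F=13) along a 3-gon: merge 3 vertices and 3 edges, delete both glued faces → V=47, E=98, F=53.
Check: V − E + F = 47 − 98 + 53 = 2.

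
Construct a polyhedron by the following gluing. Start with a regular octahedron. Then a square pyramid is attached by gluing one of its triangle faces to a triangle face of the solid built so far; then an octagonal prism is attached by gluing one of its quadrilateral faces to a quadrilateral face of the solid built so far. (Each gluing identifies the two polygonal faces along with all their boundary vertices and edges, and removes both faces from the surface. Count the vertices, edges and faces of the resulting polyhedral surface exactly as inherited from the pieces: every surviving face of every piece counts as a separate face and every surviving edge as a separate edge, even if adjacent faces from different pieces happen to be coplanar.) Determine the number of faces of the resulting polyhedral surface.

A regular octahedron: V=6, E=12, F=8.
Attach a square pyramid (V=5, E=8, F=5) along a 3-gon: merge 3 vertices and 3 edges, delete both glued faces → V=8, E=17, F=11.
Attach an octagonal prism (V=16, E=24, F=10) along a 4-gon: merge 4 vertices and 4 edges, delete both glued faces → V=20, E=37, F=19.
Check: V − E + F = 20 − 37 + 19 = 2.

19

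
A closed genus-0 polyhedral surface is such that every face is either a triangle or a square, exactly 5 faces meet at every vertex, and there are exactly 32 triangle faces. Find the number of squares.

Let x be the number of squares; then F = 32 + x.
Edge–face incidences: 2E = 3·32 + 4·x = 96 + 4x.
Every vertex has degree 5, so 5V = 2E.
Euler: V − E + F = 2 ⇒ (2E)/5 − E + (32 + x) = 2.
Multiply by 10: 2·(2E) − 5·(2E) + 10·(32 + x) = 20, i.e. 320 + 10x − 3·(96 + 4x) = 20.
Collecting terms: −2x + 32 = 20, so −2x = −12, so x = 6.
Then 2E = 96 + 4·6 = 120, so E = 60, V = 2E/5 = 24, F = 32 + 6 = 38.

6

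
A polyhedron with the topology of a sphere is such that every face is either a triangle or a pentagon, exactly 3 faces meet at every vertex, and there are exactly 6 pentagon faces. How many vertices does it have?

Let x be the number of triangles; then F = 6 + x.
Edge–face incidences: 2E = 5·6 + 3·x = 30 + 3x.
Every vertex has degree 3, so 3V = 2E.
Euler: V − E + F = 2 ⇒ (2E)/3 − E + (6 + x) = 2.
Multiply by 6: 2·(2E) − 3·(2E) + 6·(6 + x) = 12, i.e. 36 + 6x − (30 + 3x) = 12.
Collecting terms: 3x + 6 = 12, so 3x = 6, so x = 2.
Then 2E = 30 + 3·2 = 36, so E = 18, V = 2E/3 = 12, F = 6 + 2 = 8.

12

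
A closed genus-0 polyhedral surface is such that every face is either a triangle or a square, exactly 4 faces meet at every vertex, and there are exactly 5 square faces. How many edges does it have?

22

Let x be the number of triangles; then F = 5 + x.
Edge–face incidences: 2E = 4·5 + 3·x = 20 + 3x.
Every vertex has degree 4, so 4V = 2E.
Euler: V − E + F = 2 ⇒ (2E)/4 − E + (5 + x) = 2.
Multiply by 8: 2·(2E) − 4·(2E) + 8·(5 + x) = 16, i.e. 40 + 8x − 2·(20 + 3x) = 16.
Collecting terms: 2x = 16, so x = 8.
Then 2E = 20 + 3·8 = 44, so E = 22, V = 2E/4 = 11, F = 5 + 8 = 13.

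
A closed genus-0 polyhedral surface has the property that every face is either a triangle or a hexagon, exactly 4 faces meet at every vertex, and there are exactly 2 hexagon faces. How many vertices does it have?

Let x be the number of triangles; then F = 2 + x.
Edge–face incidences: 2E = 6·2 + 3·x = 12 + 3x.
Every vertex has degree 4, so 4V = 2E.
Euler: V − E + F = 2 ⇒ (2E)/4 − E + (2 + x) = 2.
Multiply by 8: 2·(2E) − 4·(2E) + 8·(2 + x) = 16, i.e. 16 + 8x − 2·(12 + 3x) = 16.
Collecting terms: 2x − 8 = 16, so 2x = 24, so x = 12.
Then 2E = 12 + 3·12 = 48, so E = 24, V = 2E/4 = 12, F = 2 + 12 = 14.

12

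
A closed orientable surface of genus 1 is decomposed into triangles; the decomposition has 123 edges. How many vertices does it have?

41

χ = 2 − 2·1 = 0, and every face is a triangle so 3F = 2E.
F = 2E/3 = 82. Then V = 0 + E − F = 0 + 123 − 82 = 41.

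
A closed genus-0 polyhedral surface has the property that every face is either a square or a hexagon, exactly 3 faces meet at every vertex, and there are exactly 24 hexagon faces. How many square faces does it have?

6

Let x be the number of squares; then F = 24 + x.
Edge–face incidences: 2E = 6·24 + 4·x = 144 + 4x.
Every vertex has degree 3, so 3V = 2E.
Euler: V − E + F = 2 ⇒ (2E)/3 − E + (24 + x) = 2.
Multiply by 6: 2·(2E) − 3·(2E) + 6·(24 + x) = 12, i.e. 144 + 6x − (144 + 4x) = 12.
Collecting terms: 2x = 12, so x = 6.
Then 2E = 144 + 4·6 = 168, so E = 84, V = 2E/3 = 56, F = 24 + 6 = 30.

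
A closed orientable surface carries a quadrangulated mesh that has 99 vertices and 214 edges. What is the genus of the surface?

Every face is a square and each edge borders two faces, so 4F = 2·214, giving F = 107.
χ = V − E + F = 99 − 214 + 107 = -8.
For a closed orientable surface χ = 2 − 2g, so g = (2 − (-8))/2 = 5.

5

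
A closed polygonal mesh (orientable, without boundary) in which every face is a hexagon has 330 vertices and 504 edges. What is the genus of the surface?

Every face is a hexagon and each edge borders two faces, so 6F = 2·504, giving F = 168.
χ = V − E + F = 330 − 504 + 168 = -6.
For a closed orientable surface χ = 2 − 2g, so g = (2 − (-6))/2 = 4.

4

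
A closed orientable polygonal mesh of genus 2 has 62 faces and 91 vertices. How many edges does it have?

For a closed orientable surface of genus 2, χ = 2 − 2·2 = -2.
E = V + F − (-2) = 91 + 62 − (-2) = 155.

155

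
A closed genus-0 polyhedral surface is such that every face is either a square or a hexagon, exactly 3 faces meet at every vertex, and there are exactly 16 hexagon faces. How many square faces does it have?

6

Let x be the number of squares; then F = 16 + x.
Edge–face incidences: 2E = 6·16 + 4·x = 96 + 4x.
Every vertex has degree 3, so 3V = 2E.
Euler: V − E + F = 2 ⇒ (2E)/3 − E + (16 + x) = 2.
Multiply by 6: 2·(2E) − 3·(2E) + 6·(16 + x) = 12, i.e. 96 + 6x − (96 + 4x) = 12.
Collecting terms: 2x = 12, so x = 6.
Then 2E = 96 + 4·6 = 120, so E = 60, V = 2E/3 = 40, F = 16 + 6 = 22.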